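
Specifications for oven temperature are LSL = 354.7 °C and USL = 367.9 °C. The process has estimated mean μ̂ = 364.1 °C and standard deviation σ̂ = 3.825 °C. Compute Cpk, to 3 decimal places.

Cpu = (USL − μ̂) / (3σ̂) = (367.9 − 364.1) / (3 × 3.825) = 0.3312; Cpl = (μ̂ − LSL) / (3σ̂) = (364.1 − 354.7) / (3 × 3.825) = 0.8192; Cpk = min(Cpu, Cpl) = 0.3312

0.331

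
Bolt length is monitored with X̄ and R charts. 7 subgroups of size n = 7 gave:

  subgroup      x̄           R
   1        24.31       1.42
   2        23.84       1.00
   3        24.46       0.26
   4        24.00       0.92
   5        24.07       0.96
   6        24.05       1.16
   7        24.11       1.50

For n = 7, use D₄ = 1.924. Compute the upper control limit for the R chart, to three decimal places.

R̄ = (1.42 + 1.00 + 0.26 + 0.92 + 0.96 + 1.16 + 1.50) / 7 = 7.2200 / 7 = 1.0314
UCL_R = D₄·R̄ = 1.924 × 1.0314 = 1.9845

1.984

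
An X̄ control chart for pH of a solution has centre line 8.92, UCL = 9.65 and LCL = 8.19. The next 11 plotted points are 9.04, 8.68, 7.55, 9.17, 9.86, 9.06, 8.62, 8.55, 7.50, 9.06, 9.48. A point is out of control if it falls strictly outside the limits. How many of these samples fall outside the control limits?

Compare each point to [8.19, 9.65]: sample 3 = 7.55 < LCL; sample 5 = 9.86 > UCL; sample 9 = 7.50 < LCL.

3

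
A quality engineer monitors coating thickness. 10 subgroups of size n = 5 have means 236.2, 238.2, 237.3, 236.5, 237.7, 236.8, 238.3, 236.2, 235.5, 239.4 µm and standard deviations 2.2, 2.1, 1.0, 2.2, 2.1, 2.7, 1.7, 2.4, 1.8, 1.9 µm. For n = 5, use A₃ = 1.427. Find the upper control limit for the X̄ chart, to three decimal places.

X̄̄ = (236.2 + 238.2 + 237.3 + 236.5 + 237.7 + 236.8 + 238.3 + 236.2 + 235.5 + 239.4) / 10 = 237.2100
s̄ = (2.2 + 2.1 + 1.0 + 2.2 + 2.1 + 2.7 + 1.7 + 2.4 + 1.8 + 1.9) / 10 = 2.0100
UCL = X̄̄ + A₃·s̄ = 237.2100 + 1.427 × 2.0100 = 240.0783

240.078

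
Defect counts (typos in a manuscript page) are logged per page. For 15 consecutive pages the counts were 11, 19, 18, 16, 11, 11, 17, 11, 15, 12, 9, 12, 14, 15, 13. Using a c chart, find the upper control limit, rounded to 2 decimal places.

24.66

c̄ = (11 + 19 + 18 + 16 + 11 + 11 + 17 + 11 + 15 + 12 + 9 + 12 + 14 + 15 + 13) / 15 = 204 / 15 = 13.6000
UCL = c̄ + 3√c̄ = 13.6000 + 3 × √13.6000 = 13.6000 + 3 × 3.6878 = 24.6635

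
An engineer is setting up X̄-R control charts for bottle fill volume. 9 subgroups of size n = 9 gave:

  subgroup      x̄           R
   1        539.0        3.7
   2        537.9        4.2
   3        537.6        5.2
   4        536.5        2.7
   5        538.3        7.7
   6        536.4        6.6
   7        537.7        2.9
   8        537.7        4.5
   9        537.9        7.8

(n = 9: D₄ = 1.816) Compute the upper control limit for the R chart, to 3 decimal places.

R̄ = (3.7 + 4.2 + 5.2 + 2.7 + 7.7 + 6.6 + 2.9 + 4.5 + 7.8) / 9 = 45.3000 / 9 = 5.0333
UCL_R = D₄·R̄ = 1.816 × 5.0333 = 9.1405

9.141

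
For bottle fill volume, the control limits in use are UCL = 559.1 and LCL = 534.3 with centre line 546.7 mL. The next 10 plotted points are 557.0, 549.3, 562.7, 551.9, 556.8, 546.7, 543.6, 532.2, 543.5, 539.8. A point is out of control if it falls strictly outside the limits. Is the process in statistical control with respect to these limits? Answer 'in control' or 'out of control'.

out of control

Compare each point to [534.3, 559.1]: sample 3 = 562.7 > UCL; sample 8 = 532.2 < LCL.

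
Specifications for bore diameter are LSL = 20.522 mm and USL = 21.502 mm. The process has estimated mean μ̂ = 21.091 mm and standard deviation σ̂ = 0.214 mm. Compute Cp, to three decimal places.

0.763

Cp = (USL − LSL) / (6σ̂) = (21.502 − 20.522) / (6 × 0.214) = 0.9800 / 1.2840 = 0.7632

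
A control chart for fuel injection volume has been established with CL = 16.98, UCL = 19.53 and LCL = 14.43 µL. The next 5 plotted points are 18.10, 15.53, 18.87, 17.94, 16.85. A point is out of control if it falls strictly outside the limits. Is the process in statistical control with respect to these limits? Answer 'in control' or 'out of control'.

All 5 points lie within [14.43, 19.53].

in control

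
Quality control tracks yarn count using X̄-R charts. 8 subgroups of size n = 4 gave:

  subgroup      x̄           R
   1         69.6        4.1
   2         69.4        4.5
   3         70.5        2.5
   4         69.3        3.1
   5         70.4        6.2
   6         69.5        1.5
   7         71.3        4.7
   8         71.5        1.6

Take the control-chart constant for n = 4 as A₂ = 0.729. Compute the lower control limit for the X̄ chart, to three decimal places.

X̄̄ = (69.6 + 69.4 + 70.5 + 69.3 + 70.4 + 69.5 + 71.3 + 71.5) / 8 = 561.5000 / 8 = 70.1875
R̄ = (4.1 + 4.5 + 2.5 + 3.1 + 6.2 + 1.5 + 4.7 + 1.6) / 8 = 28.2000 / 8 = 3.5250
LCL = X̄̄ − A₂·R̄ = 70.1875 − 0.729 × 3.5250 = 67.6178

67.618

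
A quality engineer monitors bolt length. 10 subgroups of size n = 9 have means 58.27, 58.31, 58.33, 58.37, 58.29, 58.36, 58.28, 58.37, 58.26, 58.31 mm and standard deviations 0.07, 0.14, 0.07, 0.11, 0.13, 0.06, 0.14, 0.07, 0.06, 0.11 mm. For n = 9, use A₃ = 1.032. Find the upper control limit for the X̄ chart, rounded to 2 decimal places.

58.41

X̄̄ = (58.27 + 58.31 + 58.33 + 58.37 + 58.29 + 58.36 + 58.28 + 58.37 + 58.26 + 58.31) / 10 = 58.3150
s̄ = (0.07 + 0.14 + 0.07 + 0.11 + 0.13 + 0.06 + 0.14 + 0.07 + 0.06 + 0.11) / 10 = 0.0960
UCL = X̄̄ + A₃·s̄ = 58.3150 + 1.032 × 0.0960 = 58.4141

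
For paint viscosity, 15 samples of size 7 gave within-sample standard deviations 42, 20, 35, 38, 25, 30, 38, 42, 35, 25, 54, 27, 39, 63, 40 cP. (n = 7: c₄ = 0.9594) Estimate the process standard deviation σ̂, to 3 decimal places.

s̄ = (42 + 20 + 35 + 38 + 25 + 30 + 38 + 42 + 35 + 25 + 54 + 27 + 39 + 63 + 40) / 15 = 36.8667
σ̂ = s̄ / c₄ = 36.8667 / 0.9594 = 38.4268

38.427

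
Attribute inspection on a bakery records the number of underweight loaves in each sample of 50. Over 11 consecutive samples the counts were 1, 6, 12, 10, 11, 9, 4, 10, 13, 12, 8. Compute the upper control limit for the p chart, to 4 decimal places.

p̄ = Σdᵢ / (k·n) = 96 / (11 × 50) = 0.17455
UCL = p̄ + 3·√(p̄(1−p̄)/n) = 0.17455 + 3 × √(0.17455×0.82545/50) = 0.17455 + 3 × 0.05368 = 0.33559

0.3356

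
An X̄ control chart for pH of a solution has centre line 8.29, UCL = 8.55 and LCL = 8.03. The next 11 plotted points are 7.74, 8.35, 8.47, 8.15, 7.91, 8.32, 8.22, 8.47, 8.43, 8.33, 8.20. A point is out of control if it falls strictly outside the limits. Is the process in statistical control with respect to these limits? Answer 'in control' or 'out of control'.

Compare each point to [8.03, 8.55]: sample 1 = 7.74 < LCL; sample 5 = 7.91 < LCL.

out of control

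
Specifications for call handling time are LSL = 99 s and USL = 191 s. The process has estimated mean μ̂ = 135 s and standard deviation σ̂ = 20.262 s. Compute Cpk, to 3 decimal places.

Cpu = (USL − μ̂) / (3σ̂) = (191 − 135) / (3 × 20.262) = 0.9213; Cpl = (μ̂ − LSL) / (3σ̂) = (135 − 99) / (3 × 20.262) = 0.5922; Cpk = min(Cpu, Cpl) = 0.5922

0.592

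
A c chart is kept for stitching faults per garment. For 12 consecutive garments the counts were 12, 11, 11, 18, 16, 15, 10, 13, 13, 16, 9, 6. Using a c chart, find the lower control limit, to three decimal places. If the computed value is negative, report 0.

1.893

c̄ = (12 + 11 + 11 + 18 + 16 + 15 + 10 + 13 + 13 + 16 + 9 + 6) / 12 = 150 / 12 = 12.5000
LCL = c̄ − 3√c̄ = 12.5000 − 3 × 3.5355 = 1.8934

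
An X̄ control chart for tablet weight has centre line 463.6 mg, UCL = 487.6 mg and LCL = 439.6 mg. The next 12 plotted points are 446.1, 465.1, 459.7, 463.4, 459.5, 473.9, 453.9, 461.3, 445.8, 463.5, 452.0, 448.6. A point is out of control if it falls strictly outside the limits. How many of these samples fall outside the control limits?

0

All 12 points lie within [439.6, 487.6].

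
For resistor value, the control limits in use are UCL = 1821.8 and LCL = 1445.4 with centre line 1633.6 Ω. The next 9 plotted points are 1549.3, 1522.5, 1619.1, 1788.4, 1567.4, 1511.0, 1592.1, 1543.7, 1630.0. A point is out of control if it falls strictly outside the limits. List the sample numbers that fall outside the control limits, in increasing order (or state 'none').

none

All 9 points lie within [1445.4, 1821.8].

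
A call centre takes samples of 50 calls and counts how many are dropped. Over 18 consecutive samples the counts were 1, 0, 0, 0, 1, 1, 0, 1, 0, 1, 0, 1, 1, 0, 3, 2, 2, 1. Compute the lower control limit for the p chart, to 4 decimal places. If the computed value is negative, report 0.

0.0000

p̄ = Σdᵢ / (k·n) = 15 / (18 × 50) = 0.01667
LCL = p̄ − 3·√(p̄(1−p̄)/n) = 0.01667 − 3 × 0.01810 = -0.03765 → 0 (negative, so LCL = 0)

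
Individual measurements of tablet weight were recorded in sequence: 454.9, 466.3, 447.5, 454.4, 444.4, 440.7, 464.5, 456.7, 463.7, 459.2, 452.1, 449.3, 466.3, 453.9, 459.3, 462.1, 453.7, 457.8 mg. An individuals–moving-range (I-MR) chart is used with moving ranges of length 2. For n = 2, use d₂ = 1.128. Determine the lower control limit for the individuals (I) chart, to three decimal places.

431.856

X̄ = (454.9 + 466.3 + 447.5 + 454.4 + 444.4 + 440.7 + 464.5 + 456.7 + 463.7 + 459.2 + 452.1 + 449.3 + 466.3 + 453.9 + 459.3 + 462.1 + 453.7 + 457.8) / 18 = 455.9333
Moving ranges: 11.4, 18.8, 6.9, 10.0, 3.7, 23.8, 7.8, 7.0, 4.5, 7.1, 2.8, 17.0, 12.4, 5.4, 2.8, 8.4, 4.1; M̄R̄ = 153.9000 / 17 = 9.0529
LCL = X̄ − 3·M̄R̄/d₂ = 455.9333 − 3 × 9.0529 / 1.128 = 431.8564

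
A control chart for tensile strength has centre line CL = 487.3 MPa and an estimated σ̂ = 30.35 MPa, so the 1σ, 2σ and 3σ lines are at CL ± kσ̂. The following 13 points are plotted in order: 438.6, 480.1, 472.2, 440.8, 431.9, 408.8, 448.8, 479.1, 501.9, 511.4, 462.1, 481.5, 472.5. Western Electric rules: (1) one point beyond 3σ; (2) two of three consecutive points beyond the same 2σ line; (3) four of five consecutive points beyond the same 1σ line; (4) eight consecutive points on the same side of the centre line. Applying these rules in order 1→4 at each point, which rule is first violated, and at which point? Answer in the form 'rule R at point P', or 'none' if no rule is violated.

rule 3 at point 7

Zone of each point (C = within 1σ̂, B = 1σ̂–2σ̂, A = 2σ̂–3σ̂, * = beyond 3σ̂; sign = side of CL): 1:-B, 2:-C, 3:-C, 4:-B, 5:-B, 6:-A, 7:-B, 8:-C, 9:+C, 10:+C, 11:-C, 12:-C, 13:-C
Rule 3 (four of five consecutive points beyond the same 1σ limit) is satisfied at point 7.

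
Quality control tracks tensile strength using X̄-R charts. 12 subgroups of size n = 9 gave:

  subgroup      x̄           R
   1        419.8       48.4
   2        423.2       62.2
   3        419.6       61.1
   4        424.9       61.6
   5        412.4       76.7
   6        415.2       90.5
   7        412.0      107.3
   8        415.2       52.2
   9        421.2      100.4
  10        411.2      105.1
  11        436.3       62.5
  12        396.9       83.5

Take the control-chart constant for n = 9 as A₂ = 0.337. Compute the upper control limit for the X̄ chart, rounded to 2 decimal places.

442.92

X̄̄ = (419.8 + 423.2 + 419.6 + 424.9 + 412.4 + 415.2 + 412.0 + 415.2 + 421.2 + 411.2 + 436.3 + 396.9) / 12 = 5007.9000 / 12 = 417.3250
R̄ = (48.4 + 62.2 + 61.1 + 61.6 + 76.7 + 90.5 + 107.3 + 52.2 + 100.4 + 105.1 + 62.5 + 83.5) / 12 = 911.5000 / 12 = 75.9583
UCL = X̄̄ + A₂·R̄ = 417.3250 + 0.337 × 75.9583 = 442.9230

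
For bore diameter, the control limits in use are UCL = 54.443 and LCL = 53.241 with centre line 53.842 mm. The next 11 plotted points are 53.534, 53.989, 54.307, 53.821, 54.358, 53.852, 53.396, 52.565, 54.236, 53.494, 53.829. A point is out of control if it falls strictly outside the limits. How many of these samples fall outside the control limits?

Compare each point to [53.241, 54.443]: sample 8 = 52.565 < LCL.

1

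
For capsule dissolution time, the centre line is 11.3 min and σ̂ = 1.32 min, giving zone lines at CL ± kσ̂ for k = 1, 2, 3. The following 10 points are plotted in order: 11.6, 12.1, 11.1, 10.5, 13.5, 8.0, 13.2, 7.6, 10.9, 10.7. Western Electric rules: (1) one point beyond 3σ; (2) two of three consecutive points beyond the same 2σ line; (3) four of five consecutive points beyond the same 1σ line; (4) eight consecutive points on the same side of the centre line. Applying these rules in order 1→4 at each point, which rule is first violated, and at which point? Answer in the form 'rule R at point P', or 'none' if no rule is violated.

Zone of each point (C = within 1σ̂, B = 1σ̂–2σ̂, A = 2σ̂–3σ̂, * = beyond 3σ̂; sign = side of CL): 1:+C, 2:+C, 3:-C, 4:-C, 5:+B, 6:-A, 7:+B, 8:-A, 9:-C, 10:-C
Rule 2 (two of three consecutive points beyond the same 2σ limit) is satisfied at point 8.

rule 2 at point 8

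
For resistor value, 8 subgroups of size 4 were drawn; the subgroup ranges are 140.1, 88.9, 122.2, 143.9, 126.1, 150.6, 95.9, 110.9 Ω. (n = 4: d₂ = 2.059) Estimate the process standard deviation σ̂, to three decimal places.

R̄ = (140.1 + 88.9 + 122.2 + 143.9 + 126.1 + 150.6 + 95.9 + 110.9) / 8 = 122.3250
σ̂ = R̄ / d₂ = 122.3250 / 2.059 = 59.4099

59.410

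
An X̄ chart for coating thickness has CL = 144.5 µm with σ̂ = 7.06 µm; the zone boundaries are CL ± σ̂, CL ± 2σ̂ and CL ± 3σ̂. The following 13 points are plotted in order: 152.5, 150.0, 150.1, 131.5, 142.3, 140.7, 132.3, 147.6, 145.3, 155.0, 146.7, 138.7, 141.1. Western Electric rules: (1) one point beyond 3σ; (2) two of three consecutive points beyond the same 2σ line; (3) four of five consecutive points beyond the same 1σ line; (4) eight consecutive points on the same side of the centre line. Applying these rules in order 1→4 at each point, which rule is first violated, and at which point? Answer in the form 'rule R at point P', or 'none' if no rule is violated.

Zone of each point (C = within 1σ̂, B = 1σ̂–2σ̂, A = 2σ̂–3σ̂, * = beyond 3σ̂; sign = side of CL): 1:+B, 2:+C, 3:+C, 4:-B, 5:-C, 6:-C, 7:-B, 8:+C, 9:+C, 10:+B, 11:+C, 12:-C, 13:-C
No rule fires across all 13 points.

none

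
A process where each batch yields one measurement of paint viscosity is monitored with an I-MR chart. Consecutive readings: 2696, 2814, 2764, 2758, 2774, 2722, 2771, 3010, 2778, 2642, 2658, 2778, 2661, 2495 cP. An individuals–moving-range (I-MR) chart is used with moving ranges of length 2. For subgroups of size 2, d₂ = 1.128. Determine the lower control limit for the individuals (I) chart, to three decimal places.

X̄ = (2696 + 2814 + 2764 + 2758 + 2774 + 2722 + 2771 + 3010 + 2778 + 2642 + 2658 + 2778 + 2661 + 2495) / 14 = 2737.2143
Moving ranges: 118, 50, 6, 16, 52, 49, 239, 232, 136, 16, 120, 117, 166; M̄R̄ = 1317.0000 / 13 = 101.3077
LCL = X̄ − 3·M̄R̄/d₂ = 2737.2143 − 3 × 101.3077 / 1.128 = 2467.7789

2467.779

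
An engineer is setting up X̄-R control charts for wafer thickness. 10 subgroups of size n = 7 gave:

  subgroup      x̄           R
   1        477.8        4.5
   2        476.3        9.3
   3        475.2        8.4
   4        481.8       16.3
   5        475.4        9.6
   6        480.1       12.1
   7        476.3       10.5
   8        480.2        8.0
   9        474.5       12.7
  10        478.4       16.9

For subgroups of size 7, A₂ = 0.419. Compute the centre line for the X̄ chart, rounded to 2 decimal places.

477.60

X̄̄ = (477.8 + 476.3 + 475.2 + 481.8 + 475.4 + 480.1 + 476.3 + 480.2 + 474.5 + 478.4) / 10 = 4776.0000 / 10 = 477.6000
CL = X̄̄ = 477.6000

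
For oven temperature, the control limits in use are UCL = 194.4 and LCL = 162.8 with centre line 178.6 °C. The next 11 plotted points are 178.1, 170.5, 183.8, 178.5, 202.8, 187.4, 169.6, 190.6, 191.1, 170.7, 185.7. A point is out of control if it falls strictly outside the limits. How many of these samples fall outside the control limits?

Compare each point to [162.8, 194.4]: sample 5 = 202.8 > UCL.

1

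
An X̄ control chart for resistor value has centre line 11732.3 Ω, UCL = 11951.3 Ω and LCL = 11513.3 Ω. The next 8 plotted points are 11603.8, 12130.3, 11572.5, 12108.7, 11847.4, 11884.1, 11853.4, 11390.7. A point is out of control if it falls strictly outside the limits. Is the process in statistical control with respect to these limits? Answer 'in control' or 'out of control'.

out of control

Compare each point to [11513.3, 11951.3]: sample 2 = 12130.3 > UCL; sample 4 = 12108.7 > UCL; sample 8 = 11390.7 < LCL.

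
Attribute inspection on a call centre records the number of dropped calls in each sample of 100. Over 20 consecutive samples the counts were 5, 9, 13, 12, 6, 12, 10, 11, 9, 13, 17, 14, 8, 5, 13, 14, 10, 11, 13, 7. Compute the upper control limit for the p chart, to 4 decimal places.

p̄ = Σdᵢ / (k·n) = 212 / (20 × 100) = 0.10600
UCL = p̄ + 3·√(p̄(1−p̄)/n) = 0.10600 + 3 × √(0.10600×0.89400/100) = 0.10600 + 3 × 0.03078 = 0.19835

0.1984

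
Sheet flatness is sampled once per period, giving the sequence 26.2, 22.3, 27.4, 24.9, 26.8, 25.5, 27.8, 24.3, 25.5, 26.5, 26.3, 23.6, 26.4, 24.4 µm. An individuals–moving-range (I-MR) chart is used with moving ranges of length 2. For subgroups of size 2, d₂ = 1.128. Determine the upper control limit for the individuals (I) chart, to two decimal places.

X̄ = (26.2 + 22.3 + 27.4 + 24.9 + 26.8 + 25.5 + 27.8 + 24.3 + 25.5 + 26.5 + 26.3 + 23.6 + 26.4 + 24.4) / 14 = 25.5643
Moving ranges: 3.9, 5.1, 2.5, 1.9, 1.3, 2.3, 3.5, 1.2, 1.0, 0.2, 2.7, 2.8, 2.0; M̄R̄ = 30.4000 / 13 = 2.3385
UCL = X̄ + 3·M̄R̄/d₂ = 25.5643 + 3 × 2.3385 / 1.128 = 31.7836

31.78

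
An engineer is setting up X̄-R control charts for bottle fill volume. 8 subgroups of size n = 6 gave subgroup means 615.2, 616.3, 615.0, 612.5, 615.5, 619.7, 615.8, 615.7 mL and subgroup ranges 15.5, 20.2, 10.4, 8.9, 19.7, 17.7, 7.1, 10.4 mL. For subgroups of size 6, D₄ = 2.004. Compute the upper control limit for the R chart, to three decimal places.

R̄ = (15.5 + 20.2 + 10.4 + 8.9 + 19.7 + 17.7 + 7.1 + 10.4) / 8 = 109.9000 / 8 = 13.7375
UCL_R = D₄·R̄ = 2.004 × 13.7375 = 27.5300

27.530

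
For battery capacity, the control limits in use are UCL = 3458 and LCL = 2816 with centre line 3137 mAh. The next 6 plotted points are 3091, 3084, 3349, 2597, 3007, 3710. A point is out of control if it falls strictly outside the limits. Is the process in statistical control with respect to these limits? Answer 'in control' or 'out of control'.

out of control

Compare each point to [2816, 3458]: sample 4 = 2597 < LCL; sample 6 = 3710 > UCL.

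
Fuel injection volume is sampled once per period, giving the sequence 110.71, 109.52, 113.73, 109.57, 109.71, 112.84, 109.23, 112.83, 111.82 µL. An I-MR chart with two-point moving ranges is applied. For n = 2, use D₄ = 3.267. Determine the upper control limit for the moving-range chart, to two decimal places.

8.60

Moving ranges: 1.19, 4.21, 4.16, 0.14, 3.13, 3.61, 3.60, 1.01; M̄R̄ = 21.0500 / 8 = 2.6313
UCL_MR = D₄·M̄R̄ = 3.267 × 2.6313 = 8.5963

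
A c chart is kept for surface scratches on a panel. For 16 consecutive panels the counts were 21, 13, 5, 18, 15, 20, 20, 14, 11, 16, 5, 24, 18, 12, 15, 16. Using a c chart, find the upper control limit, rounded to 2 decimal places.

c̄ = (21 + 13 + 5 + 18 + 15 + 20 + 20 + 14 + 11 + 16 + 5 + 24 + 18 + 12 + 15 + 16) / 16 = 243 / 16 = 15.1875
UCL = c̄ + 3√c̄ = 15.1875 + 3 × √15.1875 = 15.1875 + 3 × 3.8971 = 26.8788

26.88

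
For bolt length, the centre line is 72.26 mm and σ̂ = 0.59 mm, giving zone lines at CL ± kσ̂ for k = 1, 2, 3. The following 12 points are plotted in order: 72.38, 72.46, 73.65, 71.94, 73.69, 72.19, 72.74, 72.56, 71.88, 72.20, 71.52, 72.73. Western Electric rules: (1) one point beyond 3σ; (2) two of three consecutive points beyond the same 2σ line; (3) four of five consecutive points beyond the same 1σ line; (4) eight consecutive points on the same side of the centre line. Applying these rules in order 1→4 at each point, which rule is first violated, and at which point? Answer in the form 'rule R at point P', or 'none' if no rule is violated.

Zone of each point (C = within 1σ̂, B = 1σ̂–2σ̂, A = 2σ̂–3σ̂, * = beyond 3σ̂; sign = side of CL): 1:+C, 2:+C, 3:+A, 4:-C, 5:+A, 6:-C, 7:+C, 8:+C, 9:-C, 10:-C, 11:-B, 12:+C
Rule 2 (two of three consecutive points beyond the same 2σ limit) is satisfied at point 5.

rule 2 at point 5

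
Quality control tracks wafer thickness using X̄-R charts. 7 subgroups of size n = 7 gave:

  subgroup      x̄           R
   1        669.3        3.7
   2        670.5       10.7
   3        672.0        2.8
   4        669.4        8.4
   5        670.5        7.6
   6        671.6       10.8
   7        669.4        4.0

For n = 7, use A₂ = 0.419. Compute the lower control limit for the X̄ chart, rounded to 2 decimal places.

667.51

X̄̄ = (669.3 + 670.5 + 672.0 + 669.4 + 670.5 + 671.6 + 669.4) / 7 = 4692.7000 / 7 = 670.3857
R̄ = (3.7 + 10.7 + 2.8 + 8.4 + 7.6 + 10.8 + 4.0) / 7 = 48.0000 / 7 = 6.8571
LCL = X̄̄ − A₂·R̄ = 670.3857 − 0.419 × 6.8571 = 667.5126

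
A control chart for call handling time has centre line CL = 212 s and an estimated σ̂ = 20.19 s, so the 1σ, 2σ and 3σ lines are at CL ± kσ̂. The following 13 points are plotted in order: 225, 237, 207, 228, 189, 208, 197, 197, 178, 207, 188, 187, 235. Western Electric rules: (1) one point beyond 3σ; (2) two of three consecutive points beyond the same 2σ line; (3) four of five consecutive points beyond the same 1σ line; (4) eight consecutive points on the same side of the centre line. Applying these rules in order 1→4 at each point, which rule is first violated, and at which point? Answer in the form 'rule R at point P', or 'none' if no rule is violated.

Zone of each point (C = within 1σ̂, B = 1σ̂–2σ̂, A = 2σ̂–3σ̂, * = beyond 3σ̂; sign = side of CL): 1:+C, 2:+B, 3:-C, 4:+C, 5:-B, 6:-C, 7:-C, 8:-C, 9:-B, 10:-C, 11:-B, 12:-B, 13:+B
Rule 4 (eight consecutive points on the same side of the centre line) is satisfied at point 12.

rule 4 at point 12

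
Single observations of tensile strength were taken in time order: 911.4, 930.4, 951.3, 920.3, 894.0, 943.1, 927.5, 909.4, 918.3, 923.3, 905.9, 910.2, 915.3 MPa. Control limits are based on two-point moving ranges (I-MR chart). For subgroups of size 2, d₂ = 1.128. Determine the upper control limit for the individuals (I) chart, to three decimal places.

X̄ = (911.4 + 930.4 + 951.3 + 920.3 + 894.0 + 943.1 + 927.5 + 909.4 + 918.3 + 923.3 + 905.9 + 910.2 + 915.3) / 13 = 920.0308
Moving ranges: 19.0, 20.9, 31.0, 26.3, 49.1, 15.6, 18.1, 8.9, 5.0, 17.4, 4.3, 5.1; M̄R̄ = 220.7000 / 12 = 18.3917
UCL = X̄ + 3·M̄R̄/d₂ = 920.0308 + 3 × 18.3917 / 1.128 = 968.9448

968.945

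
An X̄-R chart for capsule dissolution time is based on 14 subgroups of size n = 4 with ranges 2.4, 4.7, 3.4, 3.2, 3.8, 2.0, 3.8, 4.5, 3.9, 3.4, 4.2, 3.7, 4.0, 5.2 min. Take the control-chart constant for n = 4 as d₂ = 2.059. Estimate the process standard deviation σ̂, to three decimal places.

1.811

R̄ = (2.4 + 4.7 + 3.4 + 3.2 + 3.8 + 2.0 + 3.8 + 4.5 + 3.9 + 3.4 + 4.2 + 3.7 + 4.0 + 5.2) / 14 = 3.7286
σ̂ = R̄ / d₂ = 3.7286 / 2.059 = 1.8109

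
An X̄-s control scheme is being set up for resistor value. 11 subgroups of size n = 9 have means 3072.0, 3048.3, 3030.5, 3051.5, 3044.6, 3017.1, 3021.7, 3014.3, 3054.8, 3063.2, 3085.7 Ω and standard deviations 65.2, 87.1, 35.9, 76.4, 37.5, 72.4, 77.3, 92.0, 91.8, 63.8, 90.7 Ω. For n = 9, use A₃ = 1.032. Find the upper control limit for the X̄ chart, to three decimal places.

X̄̄ = (3072.0 + 3048.3 + 3030.5 + 3051.5 + 3044.6 + 3017.1 + 3021.7 + 3014.3 + 3054.8 + 3063.2 + 3085.7) / 11 = 3045.7909
s̄ = (65.2 + 87.1 + 35.9 + 76.4 + 37.5 + 72.4 + 77.3 + 92.0 + 91.8 + 63.8 + 90.7) / 11 = 71.8273
UCL = X̄̄ + A₃·s̄ = 3045.7909 + 1.032 × 71.8273 = 3119.9167

3119.917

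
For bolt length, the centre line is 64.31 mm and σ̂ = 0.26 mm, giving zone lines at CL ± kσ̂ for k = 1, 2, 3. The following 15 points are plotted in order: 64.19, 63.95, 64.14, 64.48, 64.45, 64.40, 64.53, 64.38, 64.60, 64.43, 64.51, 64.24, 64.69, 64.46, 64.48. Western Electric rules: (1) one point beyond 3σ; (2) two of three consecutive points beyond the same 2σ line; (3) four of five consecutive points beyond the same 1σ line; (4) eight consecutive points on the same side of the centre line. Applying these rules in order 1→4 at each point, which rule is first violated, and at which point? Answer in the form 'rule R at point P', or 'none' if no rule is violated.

Zone of each point (C = within 1σ̂, B = 1σ̂–2σ̂, A = 2σ̂–3σ̂, * = beyond 3σ̂; sign = side of CL): 1:-C, 2:-B, 3:-C, 4:+C, 5:+C, 6:+C, 7:+C, 8:+C, 9:+B, 10:+C, 11:+C, 12:-C, 13:+B, 14:+C, 15:+C
Rule 4 (eight consecutive points on the same side of the centre line) is satisfied at point 11.

rule 4 at point 11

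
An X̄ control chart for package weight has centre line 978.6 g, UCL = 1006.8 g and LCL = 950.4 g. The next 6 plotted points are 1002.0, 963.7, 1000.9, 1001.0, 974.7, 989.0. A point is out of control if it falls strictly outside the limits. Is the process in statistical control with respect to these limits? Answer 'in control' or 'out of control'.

in control

All 6 points lie within [950.4, 1006.8].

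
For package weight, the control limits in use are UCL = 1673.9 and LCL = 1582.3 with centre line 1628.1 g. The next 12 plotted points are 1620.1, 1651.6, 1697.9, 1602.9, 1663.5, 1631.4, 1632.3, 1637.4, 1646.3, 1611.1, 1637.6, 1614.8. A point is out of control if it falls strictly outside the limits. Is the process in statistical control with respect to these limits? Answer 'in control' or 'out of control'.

out of control

Compare each point to [1582.3, 1673.9]: sample 3 = 1697.9 > UCL.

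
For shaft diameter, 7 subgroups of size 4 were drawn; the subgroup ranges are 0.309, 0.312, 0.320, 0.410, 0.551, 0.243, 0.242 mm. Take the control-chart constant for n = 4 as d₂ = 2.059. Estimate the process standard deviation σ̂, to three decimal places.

R̄ = (0.309 + 0.312 + 0.320 + 0.410 + 0.551 + 0.243 + 0.242) / 7 = 0.3410
σ̂ = R̄ / d₂ = 0.3410 / 2.059 = 0.1656

0.166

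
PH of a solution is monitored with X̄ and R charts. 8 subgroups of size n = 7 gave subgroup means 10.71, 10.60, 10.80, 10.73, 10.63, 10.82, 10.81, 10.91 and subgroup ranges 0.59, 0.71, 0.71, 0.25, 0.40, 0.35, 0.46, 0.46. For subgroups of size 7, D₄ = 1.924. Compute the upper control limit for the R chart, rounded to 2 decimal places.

0.95

R̄ = (0.59 + 0.71 + 0.71 + 0.25 + 0.40 + 0.35 + 0.46 + 0.46) / 8 = 3.9300 / 8 = 0.4912
UCL_R = D₄·R̄ = 1.924 × 0.4912 = 0.9452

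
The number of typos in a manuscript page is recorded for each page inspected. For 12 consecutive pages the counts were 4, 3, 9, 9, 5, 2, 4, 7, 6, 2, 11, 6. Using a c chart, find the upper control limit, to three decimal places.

c̄ = (4 + 3 + 9 + 9 + 5 + 2 + 4 + 7 + 6 + 2 + 11 + 6) / 12 = 68 / 12 = 5.6667
UCL = c̄ + 3√c̄ = 5.6667 + 3 × √5.6667 = 5.6667 + 3 × 2.3805 = 12.8081

12.808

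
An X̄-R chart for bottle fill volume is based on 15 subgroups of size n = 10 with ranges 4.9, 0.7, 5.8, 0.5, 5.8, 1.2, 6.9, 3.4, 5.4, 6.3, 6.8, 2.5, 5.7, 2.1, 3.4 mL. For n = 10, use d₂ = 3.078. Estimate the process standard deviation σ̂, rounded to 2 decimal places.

1.33

R̄ = (4.9 + 0.7 + 5.8 + 0.5 + 5.8 + 1.2 + 6.9 + 3.4 + 5.4 + 6.3 + 6.8 + 2.5 + 5.7 + 2.1 + 3.4) / 15 = 4.0933
σ̂ = R̄ / d₂ = 4.0933 / 3.078 = 1.3299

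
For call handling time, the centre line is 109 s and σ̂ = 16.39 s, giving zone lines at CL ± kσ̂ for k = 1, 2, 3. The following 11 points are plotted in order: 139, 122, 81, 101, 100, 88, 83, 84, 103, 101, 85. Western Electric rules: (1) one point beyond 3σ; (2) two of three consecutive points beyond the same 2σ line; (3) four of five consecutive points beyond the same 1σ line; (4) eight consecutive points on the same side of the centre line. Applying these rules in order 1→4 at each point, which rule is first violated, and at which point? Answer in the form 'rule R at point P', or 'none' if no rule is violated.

rule 4 at point 10

Zone of each point (C = within 1σ̂, B = 1σ̂–2σ̂, A = 2σ̂–3σ̂, * = beyond 3σ̂; sign = side of CL): 1:+B, 2:+C, 3:-B, 4:-C, 5:-C, 6:-B, 7:-B, 8:-B, 9:-C, 10:-C, 11:-B
Rule 4 (eight consecutive points on the same side of the centre line) is satisfied at point 10.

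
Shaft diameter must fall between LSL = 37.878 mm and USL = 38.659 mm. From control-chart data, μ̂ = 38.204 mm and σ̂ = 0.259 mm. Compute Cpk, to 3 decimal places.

Cpu = (USL − μ̂) / (3σ̂) = (38.659 − 38.204) / (3 × 0.259) = 0.5856; Cpl = (μ̂ − LSL) / (3σ̂) = (38.204 − 37.878) / (3 × 0.259) = 0.4196; Cpk = min(Cpu, Cpl) = 0.4196

0.420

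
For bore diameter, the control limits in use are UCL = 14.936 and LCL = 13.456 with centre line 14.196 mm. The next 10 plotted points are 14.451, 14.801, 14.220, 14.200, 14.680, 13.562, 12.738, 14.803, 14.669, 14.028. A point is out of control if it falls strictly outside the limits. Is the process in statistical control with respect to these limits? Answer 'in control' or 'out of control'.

Compare each point to [13.456, 14.936]: sample 7 = 12.738 < LCL.

out of control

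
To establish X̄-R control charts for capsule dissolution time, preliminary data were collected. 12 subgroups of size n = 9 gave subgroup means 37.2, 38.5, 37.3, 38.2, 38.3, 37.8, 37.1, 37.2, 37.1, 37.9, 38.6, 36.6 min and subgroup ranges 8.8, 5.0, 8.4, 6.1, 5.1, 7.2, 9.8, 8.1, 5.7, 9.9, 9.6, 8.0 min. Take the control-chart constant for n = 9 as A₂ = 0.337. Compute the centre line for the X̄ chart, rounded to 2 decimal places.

X̄̄ = (37.2 + 38.5 + 37.3 + 38.2 + 38.3 + 37.8 + 37.1 + 37.2 + 37.1 + 37.9 + 38.6 + 36.6) / 12 = 451.8000 / 12 = 37.6500
CL = X̄̄ = 37.6500

37.65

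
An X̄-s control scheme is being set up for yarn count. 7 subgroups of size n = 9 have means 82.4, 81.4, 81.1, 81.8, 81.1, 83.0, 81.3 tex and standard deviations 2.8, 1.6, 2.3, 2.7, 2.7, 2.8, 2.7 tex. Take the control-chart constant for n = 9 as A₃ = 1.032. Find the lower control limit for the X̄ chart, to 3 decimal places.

X̄̄ = (82.4 + 81.4 + 81.1 + 81.8 + 81.1 + 83.0 + 81.3) / 7 = 81.7286
s̄ = (2.8 + 1.6 + 2.3 + 2.7 + 2.7 + 2.8 + 2.7) / 7 = 2.5143
LCL = X̄̄ − A₃·s̄ = 81.7286 − 1.032 × 2.5143 = 79.1338

79.134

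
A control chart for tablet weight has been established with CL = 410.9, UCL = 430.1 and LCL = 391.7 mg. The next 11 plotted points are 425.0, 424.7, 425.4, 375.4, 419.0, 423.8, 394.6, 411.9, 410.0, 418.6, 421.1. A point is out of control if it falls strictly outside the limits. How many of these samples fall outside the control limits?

1

Compare each point to [391.7, 430.1]: sample 4 = 375.4 < LCL.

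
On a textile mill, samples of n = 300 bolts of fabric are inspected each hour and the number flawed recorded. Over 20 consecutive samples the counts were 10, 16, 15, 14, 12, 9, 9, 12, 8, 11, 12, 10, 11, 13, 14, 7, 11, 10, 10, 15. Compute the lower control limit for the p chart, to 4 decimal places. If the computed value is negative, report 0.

p̄ = Σdᵢ / (k·n) = 229 / (20 × 300) = 0.03817
LCL = p̄ − 3·√(p̄(1−p̄)/n) = 0.03817 − 3 × 0.01106 = 0.00498

0.0050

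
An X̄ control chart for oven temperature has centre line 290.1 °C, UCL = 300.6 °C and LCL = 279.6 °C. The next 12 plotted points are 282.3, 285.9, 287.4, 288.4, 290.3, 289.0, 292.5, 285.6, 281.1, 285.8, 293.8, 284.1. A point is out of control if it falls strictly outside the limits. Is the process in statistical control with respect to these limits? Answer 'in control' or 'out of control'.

in control

All 12 points lie within [279.6, 300.6].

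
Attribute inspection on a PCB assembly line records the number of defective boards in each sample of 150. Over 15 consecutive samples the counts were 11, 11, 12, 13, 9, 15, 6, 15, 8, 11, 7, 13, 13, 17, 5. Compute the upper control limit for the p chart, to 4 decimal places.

p̄ = Σdᵢ / (k·n) = 166 / (15 × 150) = 0.07378
UCL = p̄ + 3·√(p̄(1−p̄)/n) = 0.07378 + 3 × √(0.07378×0.92622/150) = 0.07378 + 3 × 0.02134 = 0.13781

0.1378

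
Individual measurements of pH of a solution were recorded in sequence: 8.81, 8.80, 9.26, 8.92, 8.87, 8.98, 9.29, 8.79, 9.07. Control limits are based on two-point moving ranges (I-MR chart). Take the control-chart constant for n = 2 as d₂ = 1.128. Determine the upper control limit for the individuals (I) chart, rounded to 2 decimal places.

9.66

X̄ = (8.81 + 8.80 + 9.26 + 8.92 + 8.87 + 8.98 + 9.29 + 8.79 + 9.07) / 9 = 8.9767
Moving ranges: 0.01, 0.46, 0.34, 0.05, 0.11, 0.31, 0.50, 0.28; M̄R̄ = 2.0600 / 8 = 0.2575
UCL = X̄ + 3·M̄R̄/d₂ = 8.9767 + 3 × 0.2575 / 1.128 = 9.6615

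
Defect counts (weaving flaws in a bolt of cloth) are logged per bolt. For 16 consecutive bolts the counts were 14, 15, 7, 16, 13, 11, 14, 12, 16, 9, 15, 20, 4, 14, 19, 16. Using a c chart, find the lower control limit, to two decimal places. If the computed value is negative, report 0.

2.44

c̄ = (14 + 15 + 7 + 16 + 13 + 11 + 14 + 12 + 16 + 9 + 15 + 20 + 4 + 14 + 19 + 16) / 16 = 215 / 16 = 13.4375
LCL = c̄ − 3√c̄ = 13.4375 − 3 × 3.6657 = 2.4403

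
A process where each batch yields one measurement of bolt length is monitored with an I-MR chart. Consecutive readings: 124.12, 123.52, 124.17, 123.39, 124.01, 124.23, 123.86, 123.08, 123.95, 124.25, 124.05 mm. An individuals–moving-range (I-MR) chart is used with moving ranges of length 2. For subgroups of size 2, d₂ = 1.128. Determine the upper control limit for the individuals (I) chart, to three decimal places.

X̄ = (124.12 + 123.52 + 124.17 + 123.39 + 124.01 + 124.23 + 123.86 + 123.08 + 123.95 + 124.25 + 124.05) / 11 = 123.8755
Moving ranges: 0.60, 0.65, 0.78, 0.62, 0.22, 0.37, 0.78, 0.87, 0.30, 0.20; M̄R̄ = 5.3900 / 10 = 0.5390
UCL = X̄ + 3·M̄R̄/d₂ = 123.8755 + 3 × 0.5390 / 1.128 = 125.3090

125.309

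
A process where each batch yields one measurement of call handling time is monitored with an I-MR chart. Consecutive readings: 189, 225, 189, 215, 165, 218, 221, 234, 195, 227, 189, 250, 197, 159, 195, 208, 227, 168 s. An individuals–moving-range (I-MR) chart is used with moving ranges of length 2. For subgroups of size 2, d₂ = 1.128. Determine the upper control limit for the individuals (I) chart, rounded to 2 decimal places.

298.59

X̄ = (189 + 225 + 189 + 215 + 165 + 218 + 221 + 234 + 195 + 227 + 189 + 250 + 197 + 159 + 195 + 208 + 227 + 168) / 18 = 203.9444
Moving ranges: 36, 36, 26, 50, 53, 3, 13, 39, 32, 38, 61, 53, 38, 36, 13, 19, 59; M̄R̄ = 605.0000 / 17 = 35.5882
UCL = X̄ + 3·M̄R̄/d₂ = 203.9444 + 3 × 35.5882 / 1.128 = 298.5940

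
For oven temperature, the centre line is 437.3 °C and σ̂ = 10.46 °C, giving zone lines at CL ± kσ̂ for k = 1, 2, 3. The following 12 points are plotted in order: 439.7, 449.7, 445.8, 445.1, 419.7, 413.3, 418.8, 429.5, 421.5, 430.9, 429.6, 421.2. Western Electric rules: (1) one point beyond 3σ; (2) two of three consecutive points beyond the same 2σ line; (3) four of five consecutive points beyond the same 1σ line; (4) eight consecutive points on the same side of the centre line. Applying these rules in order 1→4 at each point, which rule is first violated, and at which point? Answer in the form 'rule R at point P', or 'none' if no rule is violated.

Zone of each point (C = within 1σ̂, B = 1σ̂–2σ̂, A = 2σ̂–3σ̂, * = beyond 3σ̂; sign = side of CL): 1:+C, 2:+B, 3:+C, 4:+C, 5:-B, 6:-A, 7:-B, 8:-C, 9:-B, 10:-C, 11:-C, 12:-B
Rule 3 (four of five consecutive points beyond the same 1σ limit) is satisfied at point 9.

rule 3 at point 9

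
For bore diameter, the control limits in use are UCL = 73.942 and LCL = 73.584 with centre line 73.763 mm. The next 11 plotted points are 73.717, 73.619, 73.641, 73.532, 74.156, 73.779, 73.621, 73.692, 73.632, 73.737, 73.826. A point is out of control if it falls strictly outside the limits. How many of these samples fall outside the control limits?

Compare each point to [73.584, 73.942]: sample 4 = 73.532 < LCL; sample 5 = 74.156 > UCL.

2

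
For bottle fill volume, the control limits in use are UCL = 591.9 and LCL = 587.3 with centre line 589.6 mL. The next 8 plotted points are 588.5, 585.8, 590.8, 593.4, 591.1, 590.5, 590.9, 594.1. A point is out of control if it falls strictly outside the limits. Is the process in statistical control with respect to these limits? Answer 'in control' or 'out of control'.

out of control

Compare each point to [587.3, 591.9]: sample 2 = 585.8 < LCL; sample 4 = 593.4 > UCL; sample 8 = 594.1 > UCL.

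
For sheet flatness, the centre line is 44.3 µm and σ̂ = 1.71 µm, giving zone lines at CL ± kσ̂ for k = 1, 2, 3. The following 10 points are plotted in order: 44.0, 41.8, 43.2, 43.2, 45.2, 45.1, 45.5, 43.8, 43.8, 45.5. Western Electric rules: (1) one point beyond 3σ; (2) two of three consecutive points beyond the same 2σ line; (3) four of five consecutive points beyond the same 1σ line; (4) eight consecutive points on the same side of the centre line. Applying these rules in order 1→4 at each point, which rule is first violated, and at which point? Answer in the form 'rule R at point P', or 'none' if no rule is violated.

Zone of each point (C = within 1σ̂, B = 1σ̂–2σ̂, A = 2σ̂–3σ̂, * = beyond 3σ̂; sign = side of CL): 1:-C, 2:-B, 3:-C, 4:-C, 5:+C, 6:+C, 7:+C, 8:-C, 9:-C, 10:+C
No rule fires across all 10 points.

none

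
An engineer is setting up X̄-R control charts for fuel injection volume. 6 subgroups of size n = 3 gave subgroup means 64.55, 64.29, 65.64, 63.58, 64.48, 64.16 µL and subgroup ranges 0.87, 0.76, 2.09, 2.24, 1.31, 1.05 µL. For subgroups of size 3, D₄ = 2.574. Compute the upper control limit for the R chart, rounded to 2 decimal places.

3.57

R̄ = (0.87 + 0.76 + 2.09 + 2.24 + 1.31 + 1.05) / 6 = 8.3200 / 6 = 1.3867
UCL_R = D₄·R̄ = 2.574 × 1.3867 = 3.5693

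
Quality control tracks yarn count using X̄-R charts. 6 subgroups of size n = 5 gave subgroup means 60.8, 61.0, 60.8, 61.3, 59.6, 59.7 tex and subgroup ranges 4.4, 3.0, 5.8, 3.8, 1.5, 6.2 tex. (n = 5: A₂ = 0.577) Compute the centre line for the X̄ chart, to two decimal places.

X̄̄ = (60.8 + 61.0 + 60.8 + 61.3 + 59.6 + 59.7) / 6 = 363.2000 / 6 = 60.5333
CL = X̄̄ = 60.5333

60.53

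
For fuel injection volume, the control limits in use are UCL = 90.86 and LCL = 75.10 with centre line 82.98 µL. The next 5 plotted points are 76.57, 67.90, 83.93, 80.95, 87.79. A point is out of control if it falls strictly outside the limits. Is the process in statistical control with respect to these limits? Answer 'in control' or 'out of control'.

Compare each point to [75.10, 90.86]: sample 2 = 67.90 < LCL.

out of control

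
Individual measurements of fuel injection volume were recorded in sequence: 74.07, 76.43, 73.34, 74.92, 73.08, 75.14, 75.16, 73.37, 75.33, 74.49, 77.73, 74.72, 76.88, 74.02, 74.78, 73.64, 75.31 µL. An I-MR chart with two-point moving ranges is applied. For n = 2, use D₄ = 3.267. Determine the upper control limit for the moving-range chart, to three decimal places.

6.203

Moving ranges: 2.36, 3.09, 1.58, 1.84, 2.06, 0.02, 1.79, 1.96, 0.84, 3.24, 3.01, 2.16, 2.86, 0.76, 1.14, 1.67; M̄R̄ = 30.3800 / 16 = 1.8987
UCL_MR = D₄·M̄R̄ = 3.267 × 1.8987 = 6.2032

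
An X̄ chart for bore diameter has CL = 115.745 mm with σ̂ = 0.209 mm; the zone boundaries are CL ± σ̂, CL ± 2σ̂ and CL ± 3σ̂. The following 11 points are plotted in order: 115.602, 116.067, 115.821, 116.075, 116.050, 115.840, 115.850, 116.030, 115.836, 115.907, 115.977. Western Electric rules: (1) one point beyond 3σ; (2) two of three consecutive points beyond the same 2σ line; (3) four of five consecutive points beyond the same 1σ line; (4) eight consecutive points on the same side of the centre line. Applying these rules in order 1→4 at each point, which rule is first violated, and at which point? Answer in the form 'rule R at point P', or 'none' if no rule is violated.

rule 4 at point 9

Zone of each point (C = within 1σ̂, B = 1σ̂–2σ̂, A = 2σ̂–3σ̂, * = beyond 3σ̂; sign = side of CL): 1:-C, 2:+B, 3:+C, 4:+B, 5:+B, 6:+C, 7:+C, 8:+B, 9:+C, 10:+C, 11:+B
Rule 4 (eight consecutive points on the same side of the centre line) is satisfied at point 9.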